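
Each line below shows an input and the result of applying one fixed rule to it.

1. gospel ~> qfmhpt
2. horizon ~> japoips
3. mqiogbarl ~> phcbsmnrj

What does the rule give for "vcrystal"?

ztubmwds

Rule — shift every letter 1 place forward in the alphabet (wrapping around), then move the first 3 characters to the end (rotate left by 3).
Applying both steps to "vcrystal": "wdsztubm", then "ztubmwds".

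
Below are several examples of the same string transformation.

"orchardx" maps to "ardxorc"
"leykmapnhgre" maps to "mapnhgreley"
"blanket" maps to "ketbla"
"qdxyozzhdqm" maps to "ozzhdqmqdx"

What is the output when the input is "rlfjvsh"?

In each case the input is transformed by: move the first 3 characters to the end (rotate left by 3), then delete the first character.
On "rlfjvsh": the first step gives "jvshrlf", and the second then gives "vshrlf".

vshrlf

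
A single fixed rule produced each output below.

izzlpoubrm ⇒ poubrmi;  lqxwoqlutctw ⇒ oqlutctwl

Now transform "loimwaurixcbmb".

What's happening: move the first character to the end, then delete the first 3 characters.
Starting from "loimwaurixcbmb": after the first operation, "oimwaurixcbmbl"; after the second, "waurixcbmbl".

waurixcbmbl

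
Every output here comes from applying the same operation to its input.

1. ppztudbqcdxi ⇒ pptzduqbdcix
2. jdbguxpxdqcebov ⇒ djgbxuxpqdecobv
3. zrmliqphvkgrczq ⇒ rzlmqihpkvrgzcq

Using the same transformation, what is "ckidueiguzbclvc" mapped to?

In each case the input is transformed by: swap each adjacent pair of characters (1↔2, 3↔4, ...).
So "ckidueiguzbclvc" becomes "kcdieugizucbvlc".

kcdieugizucbvlc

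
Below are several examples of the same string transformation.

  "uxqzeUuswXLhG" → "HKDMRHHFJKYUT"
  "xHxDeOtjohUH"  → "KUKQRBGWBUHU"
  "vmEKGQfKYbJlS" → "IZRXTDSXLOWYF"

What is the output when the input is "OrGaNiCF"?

BETNAVPS

Each output is the input with this applied: shift every letter 13 places forward in the alphabet (wrapping around) — i.e. ROT13, then convert every letter to uppercase.
For "OrGaNiCF", step one produces "BeTnAvPS"; step two turns that into "BETNAVPS".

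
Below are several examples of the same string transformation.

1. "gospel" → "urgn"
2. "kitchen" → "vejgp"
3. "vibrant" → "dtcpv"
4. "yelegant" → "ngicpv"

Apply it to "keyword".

The pattern: shift every letter 2 places forward in the alphabet (wrapping around), then delete the first 2 characters.
Doing the same to "keyword": "ayqtf".

ayqtf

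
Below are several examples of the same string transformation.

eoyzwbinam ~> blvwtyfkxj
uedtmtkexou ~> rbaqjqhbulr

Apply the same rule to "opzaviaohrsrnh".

What's happening: shift every letter 3 places backward in the alphabet (wrapping around).
Applying that to "opzaviaohrsrnh" gives "lmwxsfxleopoke".

lmwxsfxleopoke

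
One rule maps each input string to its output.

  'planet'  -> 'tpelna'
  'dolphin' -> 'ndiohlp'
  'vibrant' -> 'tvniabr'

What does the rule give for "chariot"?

In each case the input is transformed by: take characters alternately from the front and the back (1st, last, 2nd, 2nd-last, ...), then swap each adjacent pair of characters (1↔2, 3↔4, ...).
Applying both steps to "chariot": "cthoair", then "tcohiar".
(Check on "vibrant": → "vtinbar" → "tvniabr" ✓)

tcohiar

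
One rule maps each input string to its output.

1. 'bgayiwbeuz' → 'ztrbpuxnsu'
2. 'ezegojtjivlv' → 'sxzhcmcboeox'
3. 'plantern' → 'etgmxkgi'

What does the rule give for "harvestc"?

tkoxlmva

The pattern: shift every letter 7 places backward in the alphabet (wrapping around), then move the first character to the end.
Applying both steps to "harvestc": "atkoxlmv", then "tkoxlmva".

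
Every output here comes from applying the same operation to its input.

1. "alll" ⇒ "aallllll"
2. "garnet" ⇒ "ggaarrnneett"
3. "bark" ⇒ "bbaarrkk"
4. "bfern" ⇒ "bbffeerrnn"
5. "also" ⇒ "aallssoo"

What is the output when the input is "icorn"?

iiccoorrnn

Each output is the input with this applied: double every character.
So "icorn" becomes "iiccoorrnn".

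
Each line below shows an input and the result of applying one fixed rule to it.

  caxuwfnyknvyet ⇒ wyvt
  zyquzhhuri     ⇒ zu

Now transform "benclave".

le

What's happening: keep one character in every 3, starting at position 2 (positions 2nd, 5th, 8th, ...), then delete the first character.
For "benclave", step one produces "ele"; step two turns that into "le".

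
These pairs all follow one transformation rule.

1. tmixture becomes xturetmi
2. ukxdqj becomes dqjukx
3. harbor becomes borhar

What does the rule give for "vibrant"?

In each case the input is transformed by: move the first 3 characters to the end (rotate left by 3).
For "vibrant" the result is "rantvib".

rantvib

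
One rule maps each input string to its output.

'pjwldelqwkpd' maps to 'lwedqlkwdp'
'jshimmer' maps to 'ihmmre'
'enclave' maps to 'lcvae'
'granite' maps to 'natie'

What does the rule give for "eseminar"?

Rule — delete the first 2 characters, then swap each adjacent pair of characters (1↔2, 3↔4, ...).
"eseminar" → "eminar" → "menira".

menira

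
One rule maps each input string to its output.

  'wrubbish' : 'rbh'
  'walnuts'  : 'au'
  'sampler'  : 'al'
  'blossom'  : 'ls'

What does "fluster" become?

The rule is to keep one character in every 3, starting at position 2 (positions 2nd, 5th, 8th, ...).
For "fluster" the result is "lt".

lt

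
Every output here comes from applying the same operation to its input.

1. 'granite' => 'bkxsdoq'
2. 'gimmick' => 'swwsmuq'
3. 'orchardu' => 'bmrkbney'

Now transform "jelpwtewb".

Rule — move the first character to the end, then shift every letter 10 places forward in the alphabet (wrapping around).
On "jelpwtewb": the first step gives "elpwtewbj", and the second then gives "ovzgdoglt".

ovzgdoglt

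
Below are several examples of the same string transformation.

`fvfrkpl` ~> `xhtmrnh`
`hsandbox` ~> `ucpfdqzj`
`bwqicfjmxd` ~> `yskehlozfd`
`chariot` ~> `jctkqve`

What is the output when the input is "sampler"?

corngtu

In each case the input is transformed by: move the first character to the end, then shift every letter 2 places forward in the alphabet (wrapping around).
Starting from "sampler": after the first operation, "amplers"; after the second, "corngtu".
(Check on "chariot": → "hariotc" → "jctkqve" ✓)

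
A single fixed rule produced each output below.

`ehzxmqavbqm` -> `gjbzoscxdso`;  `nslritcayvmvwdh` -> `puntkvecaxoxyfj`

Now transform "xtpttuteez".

zvrvvwvggb

The rule is to shift every letter 2 places forward in the alphabet (wrapping around).
Doing the same to "xtpttuteez": "zvrvvwvggb".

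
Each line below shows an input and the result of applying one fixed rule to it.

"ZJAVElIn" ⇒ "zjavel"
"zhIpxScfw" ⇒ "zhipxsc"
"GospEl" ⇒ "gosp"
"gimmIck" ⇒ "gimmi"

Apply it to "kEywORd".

The rule is to delete the last 2 characters, then convert every letter to lowercase.
Starting from "kEywORd": after the first operation, "kEywO"; after the second, "keywo".

keywo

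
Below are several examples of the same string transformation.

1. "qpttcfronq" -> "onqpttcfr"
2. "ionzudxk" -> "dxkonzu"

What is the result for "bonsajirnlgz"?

lgzonsajirn

What's happening: delete the first character, then move the last 3 characters to the front (rotate right by 3).
Applying both steps to "bonsajirnlgz": "onsajirnlgz", then "lgzonsajirn".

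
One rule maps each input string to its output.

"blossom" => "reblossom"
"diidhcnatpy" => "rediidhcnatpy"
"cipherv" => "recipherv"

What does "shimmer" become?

reshimmer

Looking at the pairs, the operation is to prepend "re".
Doing the same to "shimmer": "reshimmer".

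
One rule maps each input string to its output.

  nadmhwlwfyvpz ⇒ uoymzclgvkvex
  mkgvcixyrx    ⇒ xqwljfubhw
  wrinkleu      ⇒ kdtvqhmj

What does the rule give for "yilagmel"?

ldkxhkzf

Looking at the pairs, the operation is to shift every letter 1 place backward in the alphabet (wrapping around), then move the last 3 characters to the front (rotate right by 3).
Working it through for "yilagmel": intermediate "xhkzfldk", final "ldkxhkzf".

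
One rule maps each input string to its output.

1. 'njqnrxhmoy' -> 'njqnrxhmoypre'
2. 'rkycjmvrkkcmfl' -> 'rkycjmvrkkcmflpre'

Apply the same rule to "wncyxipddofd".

wncyxipddofdpre

The transformation: append "pre".
On "wncyxipddofd" that produces "wncyxipddofdpre".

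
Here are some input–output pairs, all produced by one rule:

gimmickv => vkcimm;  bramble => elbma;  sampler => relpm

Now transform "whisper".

Looking at the pairs, the operation is to reverse the string, then delete the last 2 characters.
Doing the same to "whisper": "repsi".
(Check on "gimmickv": → "vkcimmig" → "vkcimm" ✓)

repsi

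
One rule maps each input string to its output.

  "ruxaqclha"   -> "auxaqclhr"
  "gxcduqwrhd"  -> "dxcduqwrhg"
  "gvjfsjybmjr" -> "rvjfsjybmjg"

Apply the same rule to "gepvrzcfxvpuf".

Looking at the pairs, the operation is to swap the first and last characters.
On "gepvrzcfxvpuf" that produces "fepvrzcfxvpug".

fepvrzcfxvpug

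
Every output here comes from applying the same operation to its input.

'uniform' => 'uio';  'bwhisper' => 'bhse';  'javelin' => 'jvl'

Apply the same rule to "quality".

qai

Each output is the input with this applied: move the last character to the front, then keep every other character starting from the second (positions 2nd, 4th, 6th, ...).
"quality" → "yqualit" → "qai".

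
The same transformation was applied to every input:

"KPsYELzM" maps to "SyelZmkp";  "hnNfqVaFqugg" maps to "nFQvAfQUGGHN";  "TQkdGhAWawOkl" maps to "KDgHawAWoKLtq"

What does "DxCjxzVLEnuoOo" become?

The pattern: move the first 2 characters to the end (rotate left by 2), then flip the case of every letter.
"DxCjxzVLEnuoOo" → "cJXZvleNUOoOdX".
(Check on "KPsYELzM": → "sYELzMKP" → "SyelZmkp" ✓)

cJXZvleNUOoOdX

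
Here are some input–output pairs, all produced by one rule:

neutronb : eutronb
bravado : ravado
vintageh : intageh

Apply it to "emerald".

The rule is to delete the first character.
On "emerald" that produces "merald".

merald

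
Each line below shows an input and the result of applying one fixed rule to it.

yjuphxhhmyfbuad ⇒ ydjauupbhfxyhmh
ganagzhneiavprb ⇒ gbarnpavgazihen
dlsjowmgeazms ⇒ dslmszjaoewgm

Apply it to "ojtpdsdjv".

ovjjtdpsd

Rule — take characters alternately from the front and the back (1st, last, 2nd, 2nd-last, ...).
"ojtpdsdjv" → "ovjjtdpsd".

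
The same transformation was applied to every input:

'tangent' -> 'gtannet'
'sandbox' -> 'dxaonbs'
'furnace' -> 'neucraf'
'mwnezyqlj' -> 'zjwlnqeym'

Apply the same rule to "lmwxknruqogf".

rfmgwoxqkunl

What's happening: take characters alternately from the front and the back (1st, last, 2nd, 2nd-last, ...), then swap the first and last characters.
Applying both steps to "lmwxknruqogf": "lfmgwoxqkunr", then "rfmgwoxqkunl".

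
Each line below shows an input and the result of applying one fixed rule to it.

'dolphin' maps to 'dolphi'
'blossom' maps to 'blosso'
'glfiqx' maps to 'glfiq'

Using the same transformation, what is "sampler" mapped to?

The pattern: delete the last character.
Doing the same to "sampler": "sample".

sample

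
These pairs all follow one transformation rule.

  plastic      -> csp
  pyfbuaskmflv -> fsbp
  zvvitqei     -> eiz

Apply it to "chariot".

trc

The pattern: keep one character in every 3, starting at position 1 (positions 1st, 4th, 7th, ...), then reverse the string.
Doing the same to "chariot": "trc".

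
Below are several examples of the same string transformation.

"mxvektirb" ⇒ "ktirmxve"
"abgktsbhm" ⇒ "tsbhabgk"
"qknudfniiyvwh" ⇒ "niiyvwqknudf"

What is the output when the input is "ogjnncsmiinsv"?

smiinsogjnnc

The rule is to delete the last character, then swap the front and back halves of the string.
"ogjnncsmiinsv" → "ogjnncsmiins" → "smiinsogjnnc".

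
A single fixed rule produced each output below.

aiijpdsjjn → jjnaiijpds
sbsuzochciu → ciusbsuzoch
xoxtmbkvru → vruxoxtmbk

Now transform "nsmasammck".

The transformation: move the last 3 characters to the front (rotate right by 3).
Applying that to "nsmasammck" gives "mcknsmasam".

mcknsmasam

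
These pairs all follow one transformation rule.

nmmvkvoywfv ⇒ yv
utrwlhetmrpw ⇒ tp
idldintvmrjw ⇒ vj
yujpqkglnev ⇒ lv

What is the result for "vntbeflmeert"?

Looking at the pairs, the operation is to keep one character in every 3, starting at position 2 (positions 2nd, 5th, 8th, ...), then delete the first 2 characters.
Starting from "vntbeflmeert": after the first operation, "nemr"; after the second, "mr".

mr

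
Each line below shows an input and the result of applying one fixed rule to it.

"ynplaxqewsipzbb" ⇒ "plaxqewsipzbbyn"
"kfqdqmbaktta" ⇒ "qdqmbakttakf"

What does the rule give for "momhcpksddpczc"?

mhcpksddpczcmo

The rule is to move the first 2 characters to the end (rotate left by 2).
For "momhcpksddpczc" the result is "mhcpksddpczcmo".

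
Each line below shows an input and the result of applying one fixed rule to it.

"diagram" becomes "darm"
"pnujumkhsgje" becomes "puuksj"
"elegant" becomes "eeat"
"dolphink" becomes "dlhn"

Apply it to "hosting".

hsig

Rule — keep every other character starting from the first (positions 1st, 3rd, 5th, ...).
For "hosting" the result is "hsig".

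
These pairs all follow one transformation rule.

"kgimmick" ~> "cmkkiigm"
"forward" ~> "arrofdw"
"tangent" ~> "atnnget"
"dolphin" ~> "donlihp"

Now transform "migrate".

armiget

Each output is the input with this applied: sort the characters into reverse alphabetical order, then swap the first and last characters.
On "migrate": the first step gives "trmigea", and the second then gives "armiget".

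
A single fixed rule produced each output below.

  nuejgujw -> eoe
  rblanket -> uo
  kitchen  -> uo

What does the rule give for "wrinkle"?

uo

What's happening: shift every letter 10 places forward in the alphabet (wrapping around), then keep only the vowels.
Working it through for "wrinkle": intermediate "gbsxuvo", final "uo".
(Check on "nuejgujw": → "xeotqetg" → "eoe" ✓)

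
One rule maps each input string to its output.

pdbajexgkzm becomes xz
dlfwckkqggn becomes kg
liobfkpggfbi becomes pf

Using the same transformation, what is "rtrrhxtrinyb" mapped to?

In each case the input is transformed by: keep one character in every 3, starting at position 1 (positions 1st, 4th, 7th, ...), then delete the first 2 characters.
"rtrrhxtrinyb" → "rrtn" → "tn".

tn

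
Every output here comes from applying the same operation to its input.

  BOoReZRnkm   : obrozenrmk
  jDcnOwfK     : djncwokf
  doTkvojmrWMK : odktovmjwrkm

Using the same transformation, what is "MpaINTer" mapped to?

pmiatnre

Rule — swap each adjacent pair of characters (1↔2, 3↔4, ...), then convert every letter to lowercase.
"MpaINTer" → "pmiatnre".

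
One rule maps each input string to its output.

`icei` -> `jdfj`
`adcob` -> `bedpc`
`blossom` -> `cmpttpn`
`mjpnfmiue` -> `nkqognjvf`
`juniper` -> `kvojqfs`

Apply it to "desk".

The pattern: shift every letter 1 place forward in the alphabet (wrapping around).
Applying that to "desk" gives "eftl".

eftl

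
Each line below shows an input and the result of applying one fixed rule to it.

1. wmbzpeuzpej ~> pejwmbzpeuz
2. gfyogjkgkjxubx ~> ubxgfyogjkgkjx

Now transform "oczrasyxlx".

In each case the input is transformed by: move the last 3 characters to the front (rotate right by 3).
Doing the same to "oczrasyxlx": "xlxoczrasy".

xlxoczrasy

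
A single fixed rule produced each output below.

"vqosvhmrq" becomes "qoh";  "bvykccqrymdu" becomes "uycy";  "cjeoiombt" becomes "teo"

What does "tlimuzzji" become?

Rule — keep one character in every 3, starting at position 3 (positions 3rd, 6th, 9th, ...), then move the last character to the front.
On "tlimuzzji": the first step gives "izi", and the second then gives "iiz".

iiz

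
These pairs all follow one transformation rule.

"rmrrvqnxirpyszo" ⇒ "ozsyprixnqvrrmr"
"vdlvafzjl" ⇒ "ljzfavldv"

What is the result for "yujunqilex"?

xeliqnujuy

The transformation: reverse the string.
Doing the same to "yujunqilex": "xeliqnujuy".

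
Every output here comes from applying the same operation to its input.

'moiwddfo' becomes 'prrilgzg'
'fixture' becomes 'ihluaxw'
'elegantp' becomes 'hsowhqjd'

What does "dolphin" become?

gqrloks

The pattern: take characters alternately from the front and the back (1st, last, 2nd, 2nd-last, ...), then shift every letter 3 places forward in the alphabet (wrapping around).
Starting from "dolphin": after the first operation, "dnoilhp"; after the second, "gqrloks".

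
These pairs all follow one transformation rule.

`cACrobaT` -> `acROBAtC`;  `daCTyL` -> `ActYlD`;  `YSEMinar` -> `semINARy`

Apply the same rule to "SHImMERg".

hiMmerGs

Rule — flip the case of every letter, then move the first character to the end.
Starting from "SHImMERg": after the first operation, "shiMmerG"; after the second, "hiMmerGs".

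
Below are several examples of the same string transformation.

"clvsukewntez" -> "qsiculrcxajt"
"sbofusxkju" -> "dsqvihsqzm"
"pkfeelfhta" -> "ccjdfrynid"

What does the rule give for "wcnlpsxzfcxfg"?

Each output is the input with this applied: shift every letter 2 places backward in the alphabet (wrapping around), then move the first 3 characters to the end (rotate left by 3).
For "wcnlpsxzfcxfg", step one produces "ualjnqvxdavde"; step two turns that into "jnqvxdavdeual".

jnqvxdavdeual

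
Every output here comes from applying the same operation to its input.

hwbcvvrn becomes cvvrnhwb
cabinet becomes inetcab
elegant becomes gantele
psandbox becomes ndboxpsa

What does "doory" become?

rydoo

In each case the input is transformed by: move the first 3 characters to the end (rotate left by 3).
"doory" → "rydoo".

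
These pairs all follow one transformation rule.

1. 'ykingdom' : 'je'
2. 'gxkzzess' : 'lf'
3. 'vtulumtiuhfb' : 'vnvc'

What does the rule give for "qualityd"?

The pattern: keep one character in every 3, starting at position 3 (positions 3rd, 6th, 9th, ...), then shift every letter 1 place forward in the alphabet (wrapping around).
So "qualityd" becomes "bu".

bu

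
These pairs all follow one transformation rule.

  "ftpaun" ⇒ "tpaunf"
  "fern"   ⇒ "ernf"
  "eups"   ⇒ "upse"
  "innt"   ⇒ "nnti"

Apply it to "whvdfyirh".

hvdfyirhw

The transformation: move the first character to the end.
Applying that to "whvdfyirh" gives "hvdfyirhw".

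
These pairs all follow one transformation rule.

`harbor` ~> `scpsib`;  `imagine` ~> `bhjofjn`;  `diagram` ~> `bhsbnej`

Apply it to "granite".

bojufhs

The transformation: shift every letter 1 place forward in the alphabet (wrapping around), then move the first 2 characters to the end (rotate left by 2).
"granite" → "hsbojuf" → "bojufhs".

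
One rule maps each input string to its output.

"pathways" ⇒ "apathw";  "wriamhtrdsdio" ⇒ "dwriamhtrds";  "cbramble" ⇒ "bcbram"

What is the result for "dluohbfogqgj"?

The pattern: delete the last 2 characters, then move the last character to the front.
So "dluohbfogqgj" becomes "qdluohbfog".

qdluohbfog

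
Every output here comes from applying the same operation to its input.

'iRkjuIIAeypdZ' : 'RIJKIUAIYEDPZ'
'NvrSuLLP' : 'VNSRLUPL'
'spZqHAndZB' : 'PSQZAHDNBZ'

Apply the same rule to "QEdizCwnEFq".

In each case the input is transformed by: swap each adjacent pair of characters (1↔2, 3↔4, ...), then convert every letter to uppercase.
For "QEdizCwnEFq", step one produces "EQidCznwFEq"; step two turns that into "EQIDCZNWFEQ".
(Check on "spZqHAndZB": → "psqZAHdnBZ" → "PSQZAHDNBZ" ✓)

EQIDCZNWFEQ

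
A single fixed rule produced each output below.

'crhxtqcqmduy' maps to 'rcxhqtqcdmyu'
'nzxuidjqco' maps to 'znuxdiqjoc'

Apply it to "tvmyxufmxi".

Rule — swap each adjacent pair of characters (1↔2, 3↔4, ...).
For "tvmyxufmxi" the result is "vtymuxmfix".

vtymuxmfix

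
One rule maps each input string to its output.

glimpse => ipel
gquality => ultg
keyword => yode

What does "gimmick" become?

miki

Each output is the input with this applied: move the first 2 characters to the end (rotate left by 2), then keep every other character starting from the first (positions 1st, 3rd, 5th, ...).
Applying both steps to "gimmick": "mmickgi", then "miki".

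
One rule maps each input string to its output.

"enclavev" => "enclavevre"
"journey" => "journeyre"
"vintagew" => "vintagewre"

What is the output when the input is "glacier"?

Each output is the input with this applied: append "re".
On "glacier" that produces "glacierre".

glacierre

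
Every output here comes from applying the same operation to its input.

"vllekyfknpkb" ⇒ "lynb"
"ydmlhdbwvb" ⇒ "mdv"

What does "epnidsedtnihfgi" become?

What's happening: keep one character in every 3, starting at position 3 (positions 3rd, 6th, 9th, ...).
For "epnidsedtnihfgi" the result is "nsthi".

nsthi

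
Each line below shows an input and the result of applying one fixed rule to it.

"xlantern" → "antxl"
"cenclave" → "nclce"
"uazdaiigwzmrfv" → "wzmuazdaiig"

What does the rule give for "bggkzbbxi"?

What's happening: delete the last 3 characters, then move the last 3 characters to the front (rotate right by 3).
On "bggkzbbxi": the first step gives "bggkzb", and the second then gives "kzbbgg".

kzbbgg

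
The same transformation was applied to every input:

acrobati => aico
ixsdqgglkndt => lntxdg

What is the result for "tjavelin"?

What's happening: keep every other character starting from the second (positions 2nd, 4th, 6th, ...), then swap the front and back halves of the string.
On "tjavelin": the first step gives "jvln", and the second then gives "lnjv".

lnjv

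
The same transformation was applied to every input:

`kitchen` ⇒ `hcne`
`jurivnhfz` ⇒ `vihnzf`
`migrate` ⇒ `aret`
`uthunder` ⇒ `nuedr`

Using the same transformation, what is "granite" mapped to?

inet

The transformation: delete the first 3 characters, then swap each adjacent pair of characters (1↔2, 3↔4, ...).
Working it through for "granite": intermediate "nite", final "inet".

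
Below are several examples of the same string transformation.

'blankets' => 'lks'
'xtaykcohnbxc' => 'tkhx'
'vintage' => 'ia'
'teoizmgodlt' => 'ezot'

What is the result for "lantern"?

What's happening: keep one character in every 3, starting at position 2 (positions 2nd, 5th, 8th, ...).
Doing the same to "lantern": "ae".

ae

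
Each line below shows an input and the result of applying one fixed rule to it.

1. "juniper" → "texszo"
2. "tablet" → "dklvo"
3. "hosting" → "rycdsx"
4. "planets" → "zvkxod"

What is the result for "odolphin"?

In each case the input is transformed by: shift every letter 10 places forward in the alphabet (wrapping around), then delete the last character.
On "odolphin": the first step gives "ynyvzrsx", and the second then gives "ynyvzrs".

ynyvzrs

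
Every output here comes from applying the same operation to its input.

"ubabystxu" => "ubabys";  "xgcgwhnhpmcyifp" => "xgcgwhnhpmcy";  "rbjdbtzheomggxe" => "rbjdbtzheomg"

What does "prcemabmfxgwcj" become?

Each output is the input with this applied: delete the last 3 characters.
"prcemabmfxgwcj" → "prcemabmfxg".

prcemabmfxg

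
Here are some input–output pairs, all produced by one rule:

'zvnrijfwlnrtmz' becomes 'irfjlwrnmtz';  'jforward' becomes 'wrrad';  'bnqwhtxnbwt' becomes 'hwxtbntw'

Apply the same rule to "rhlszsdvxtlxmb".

Looking at the pairs, the operation is to delete the first 3 characters, then swap each adjacent pair of characters (1↔2, 3↔4, ...).
Working it through for "rhlszsdvxtlxmb": intermediate "szsdvxtlxmb", final "zsdsxvltmxb".

zsdsxvltmxb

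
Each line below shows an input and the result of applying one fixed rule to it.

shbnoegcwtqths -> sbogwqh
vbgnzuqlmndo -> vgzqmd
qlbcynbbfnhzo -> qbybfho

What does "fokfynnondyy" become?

The transformation: keep every other character starting from the first (positions 1st, 3rd, 5th, ...).
On "fokfynnondyy" that produces "fkynny".

fkynny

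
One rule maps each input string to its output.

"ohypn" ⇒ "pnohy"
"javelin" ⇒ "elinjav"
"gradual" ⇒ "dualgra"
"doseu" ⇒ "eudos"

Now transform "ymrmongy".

mongyymr

The transformation: move the first 3 characters to the end (rotate left by 3).
So "ymrmongy" becomes "mongyymr".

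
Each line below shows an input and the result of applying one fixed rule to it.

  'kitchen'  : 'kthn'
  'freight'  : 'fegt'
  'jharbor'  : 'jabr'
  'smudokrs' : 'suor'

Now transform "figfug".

The rule is to keep every other character starting from the first (positions 1st, 3rd, 5th, ...).
So "figfug" becomes "fgu".

fgu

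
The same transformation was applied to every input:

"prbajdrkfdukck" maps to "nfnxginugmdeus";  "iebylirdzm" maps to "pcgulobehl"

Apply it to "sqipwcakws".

vzndfzsltv

The transformation: shift every letter 3 places forward in the alphabet (wrapping around), then reverse the string.
Working it through for "sqipwcakws": intermediate "vtlszfdnzv", final "vzndfzsltv".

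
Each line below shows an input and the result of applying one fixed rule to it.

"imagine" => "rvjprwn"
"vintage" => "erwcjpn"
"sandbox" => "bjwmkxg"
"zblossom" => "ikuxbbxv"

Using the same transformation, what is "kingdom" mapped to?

trwpmxv

The transformation: shift every letter 9 places forward in the alphabet (wrapping around).
On "kingdom" that produces "trwpmxv".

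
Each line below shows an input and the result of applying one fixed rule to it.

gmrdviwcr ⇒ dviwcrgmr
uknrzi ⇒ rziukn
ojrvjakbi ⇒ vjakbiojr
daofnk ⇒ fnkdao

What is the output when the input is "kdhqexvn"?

qexvnkdh

The rule is to move the first 3 characters to the end (rotate left by 3).
Doing the same to "kdhqexvn": "qexvnkdh".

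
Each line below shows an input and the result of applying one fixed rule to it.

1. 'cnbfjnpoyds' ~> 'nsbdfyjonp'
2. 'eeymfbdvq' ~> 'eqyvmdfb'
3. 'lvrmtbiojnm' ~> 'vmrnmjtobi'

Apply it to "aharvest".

htasrev

The rule is to delete the first character, then take characters alternately from the front and the back (1st, last, 2nd, 2nd-last, ...).
Applying both steps to "aharvest": "harvest", then "htasrev".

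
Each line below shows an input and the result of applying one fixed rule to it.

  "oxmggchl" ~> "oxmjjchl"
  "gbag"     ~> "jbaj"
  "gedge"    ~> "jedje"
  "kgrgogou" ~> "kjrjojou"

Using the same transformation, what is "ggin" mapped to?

Rule — replace every "g" with "j".
"ggin" → "jjin".

jjin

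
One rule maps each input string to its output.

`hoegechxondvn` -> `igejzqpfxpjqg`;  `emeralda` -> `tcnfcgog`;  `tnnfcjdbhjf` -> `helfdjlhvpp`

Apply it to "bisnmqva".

posxcdku

The transformation: shift every letter 2 places forward in the alphabet (wrapping around), then move the first 3 characters to the end (rotate left by 3).
Starting from "bisnmqva": after the first operation, "dkuposxc"; after the second, "posxcdku".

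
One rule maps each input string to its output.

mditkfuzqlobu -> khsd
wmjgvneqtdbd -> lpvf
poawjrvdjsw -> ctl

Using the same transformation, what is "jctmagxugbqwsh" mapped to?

Each output is the input with this applied: keep one character in every 3, starting at position 3 (positions 3rd, 6th, 9th, ...), then shift every letter 2 places forward in the alphabet (wrapping around).
For "jctmagxugbqwsh", step one produces "tggw"; step two turns that into "viiy".

viiy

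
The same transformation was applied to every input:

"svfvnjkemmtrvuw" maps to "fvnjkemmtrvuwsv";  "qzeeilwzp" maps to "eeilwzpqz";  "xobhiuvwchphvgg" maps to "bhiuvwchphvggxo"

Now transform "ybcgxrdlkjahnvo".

cgxrdlkjahnvoyb

The pattern: move the first 2 characters to the end (rotate left by 2).
On "ybcgxrdlkjahnvo" that produces "cgxrdlkjahnvoyb".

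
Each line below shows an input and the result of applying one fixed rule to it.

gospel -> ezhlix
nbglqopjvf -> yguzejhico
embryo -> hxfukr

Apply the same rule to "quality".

rjntebm

Rule — move the last character to the front, then shift every letter 7 places backward in the alphabet (wrapping around).
For "quality", step one produces "yqualit"; step two turns that into "rjntebm".
(Check on "nbglqopjvf": → "fnbglqopjv" → "yguzejhico" ✓)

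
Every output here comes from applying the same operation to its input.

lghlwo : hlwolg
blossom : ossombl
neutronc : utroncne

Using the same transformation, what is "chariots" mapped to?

ariotsch

The pattern: move the first 2 characters to the end (rotate left by 2).
So "chariots" becomes "ariotsch".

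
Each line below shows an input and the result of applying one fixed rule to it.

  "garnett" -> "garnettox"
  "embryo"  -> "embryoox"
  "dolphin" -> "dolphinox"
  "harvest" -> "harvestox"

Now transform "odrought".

The transformation: append "ox".
Applying that to "odrought" gives "odroughtox".

odroughtox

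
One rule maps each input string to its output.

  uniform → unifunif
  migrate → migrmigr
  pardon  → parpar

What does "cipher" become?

What's happening: delete the last 3 characters, then write the whole string twice.
On "cipher": the first step gives "cip", and the second then gives "cipcip".
(Check on "pardon": → "par" → "parpar" ✓)

cipcip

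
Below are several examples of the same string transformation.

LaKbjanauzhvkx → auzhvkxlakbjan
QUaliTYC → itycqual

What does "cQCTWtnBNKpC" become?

The transformation: swap the front and back halves of the string, then convert every letter to lowercase.
Working it through for "cQCTWtnBNKpC": intermediate "nBNKpCcQCTWt", final "nbnkpccqctwt".

nbnkpccqctwt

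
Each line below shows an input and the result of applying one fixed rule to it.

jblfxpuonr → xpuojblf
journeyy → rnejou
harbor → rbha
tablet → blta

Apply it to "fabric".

Each output is the input with this applied: delete the last 2 characters, then swap the front and back halves of the string.
Doing the same to "fabric": "brfa".

brfa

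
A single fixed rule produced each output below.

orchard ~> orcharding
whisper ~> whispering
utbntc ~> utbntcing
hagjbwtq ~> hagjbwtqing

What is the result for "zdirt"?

In each case the input is transformed by: append "ing".
For "zdirt" the result is "zdirting".

zdirting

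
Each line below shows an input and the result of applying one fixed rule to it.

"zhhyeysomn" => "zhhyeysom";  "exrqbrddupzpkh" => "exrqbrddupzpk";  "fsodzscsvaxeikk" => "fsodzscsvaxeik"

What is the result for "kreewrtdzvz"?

What's happening: delete the last character.
So "kreewrtdzvz" becomes "kreewrtdzv".

kreewrtdzv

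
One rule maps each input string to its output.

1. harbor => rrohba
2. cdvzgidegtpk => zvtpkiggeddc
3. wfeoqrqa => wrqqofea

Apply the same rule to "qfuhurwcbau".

wuuurqhfcba

Each output is the input with this applied: sort the characters into reverse alphabetical order.
Doing the same to "qfuhurwcbau": "wuuurqhfcba".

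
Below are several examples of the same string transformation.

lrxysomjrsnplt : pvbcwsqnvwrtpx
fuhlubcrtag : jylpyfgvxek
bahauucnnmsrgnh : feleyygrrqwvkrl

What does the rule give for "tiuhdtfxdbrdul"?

xmylhxjbhfvhyp

The transformation: shift every letter 4 places forward in the alphabet (wrapping around).
For "tiuhdtfxdbrdul" the result is "xmylhxjbhfvhyp".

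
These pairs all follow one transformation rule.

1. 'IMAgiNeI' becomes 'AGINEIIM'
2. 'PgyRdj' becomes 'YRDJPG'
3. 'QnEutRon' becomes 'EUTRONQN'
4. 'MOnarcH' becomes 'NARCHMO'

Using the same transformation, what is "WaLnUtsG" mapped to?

LNUTSGWA

Each output is the input with this applied: move the first 2 characters to the end (rotate left by 2), then convert every letter to uppercase.
Working it through for "WaLnUtsG": intermediate "LnUtsGWa", final "LNUTSGWA".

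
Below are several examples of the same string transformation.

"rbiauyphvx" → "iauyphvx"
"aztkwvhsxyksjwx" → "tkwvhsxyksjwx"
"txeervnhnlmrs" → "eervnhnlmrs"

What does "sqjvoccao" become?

Rule — delete the first 2 characters.
Doing the same to "sqjvoccao": "jvoccao".

jvoccao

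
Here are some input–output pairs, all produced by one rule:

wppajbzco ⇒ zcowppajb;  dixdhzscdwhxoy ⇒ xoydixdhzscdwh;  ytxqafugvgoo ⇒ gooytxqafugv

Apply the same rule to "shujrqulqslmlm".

The pattern: move the last 3 characters to the front (rotate right by 3).
Applying that to "shujrqulqslmlm" gives "mlmshujrqulqsl".

mlmshujrqulqsl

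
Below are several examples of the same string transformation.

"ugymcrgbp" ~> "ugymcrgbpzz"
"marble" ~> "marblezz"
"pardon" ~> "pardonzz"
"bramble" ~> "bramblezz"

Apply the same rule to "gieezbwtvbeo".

gieezbwtvbeozz

In each case the input is transformed by: append "zz".
"gieezbwtvbeo" → "gieezbwtvbeozz".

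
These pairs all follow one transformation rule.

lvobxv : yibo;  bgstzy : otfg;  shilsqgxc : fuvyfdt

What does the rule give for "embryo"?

rzoe

In each case the input is transformed by: shift every letter 13 places forward in the alphabet (wrapping around) — i.e. ROT13, then delete the last 2 characters.
Starting from "embryo": after the first operation, "rzoelb"; after the second, "rzoe".
(Check on "bgstzy": → "otfgml" → "otfg" ✓)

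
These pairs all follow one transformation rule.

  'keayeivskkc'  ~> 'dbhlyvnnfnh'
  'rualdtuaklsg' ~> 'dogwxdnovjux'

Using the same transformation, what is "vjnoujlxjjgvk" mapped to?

In each case the input is transformed by: shift every letter 3 places forward in the alphabet (wrapping around), then move the first 2 characters to the end (rotate left by 2).
Working it through for "vjnoujlxjjgvk": intermediate "ymqrxmoammjyn", final "qrxmoammjynym".

qrxmoammjynym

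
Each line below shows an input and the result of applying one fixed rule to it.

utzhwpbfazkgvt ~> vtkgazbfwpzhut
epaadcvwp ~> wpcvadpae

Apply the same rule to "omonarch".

charonom

Each output is the input with this applied: reverse the string, then swap each adjacent pair of characters (1↔2, 3↔4, ...).
On "omonarch": the first step gives "hcranomo", and the second then gives "charonom".
(Check on "utzhwpbfazkgvt": → "tvgkzafbpwhztu" → "vtkgazbfwpzhut" ✓)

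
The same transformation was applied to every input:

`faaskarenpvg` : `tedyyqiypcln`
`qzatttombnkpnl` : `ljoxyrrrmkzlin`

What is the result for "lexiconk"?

lijcvgam

Looking at the pairs, the operation is to shift every letter 2 places backward in the alphabet (wrapping around), then move the last 2 characters to the front (rotate right by 2).
"lexiconk" → "lijcvgam".
(Check on "qzatttombnkpnl": → "oxyrrrmkzlinlj" → "ljoxyrrrmkzlin" ✓)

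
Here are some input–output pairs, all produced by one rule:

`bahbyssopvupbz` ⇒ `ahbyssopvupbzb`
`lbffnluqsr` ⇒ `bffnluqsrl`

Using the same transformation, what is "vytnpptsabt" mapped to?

ytnpptsabtv

Each output is the input with this applied: move the first character to the end.
Applying that to "vytnpptsabt" gives "ytnpptsabtv".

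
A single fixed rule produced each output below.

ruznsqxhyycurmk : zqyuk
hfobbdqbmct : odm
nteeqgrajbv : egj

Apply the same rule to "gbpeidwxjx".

In each case the input is transformed by: keep one character in every 3, starting at position 3 (positions 3rd, 6th, 9th, ...).
Applying that to "gbpeidwxjx" gives "pdj".

pdj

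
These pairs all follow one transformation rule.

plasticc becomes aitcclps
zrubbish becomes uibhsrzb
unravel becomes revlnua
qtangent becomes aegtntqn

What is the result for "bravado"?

adaorbv

The pattern: swap each adjacent pair of characters (1↔2, 3↔4, ...), then move the first 3 characters to the end (rotate left by 3).
For "bravado", step one produces "rbvadao"; step two turns that into "adaorbv".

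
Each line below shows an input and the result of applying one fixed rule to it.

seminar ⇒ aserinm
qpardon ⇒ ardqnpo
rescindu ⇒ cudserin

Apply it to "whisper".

ewhsirp

Looking at the pairs, the operation is to sort the characters into alphabetical order, then take characters alternately from the front and the back (1st, last, 2nd, 2nd-last, ...).
"whisper" → "ehiprsw" → "ewhsirp".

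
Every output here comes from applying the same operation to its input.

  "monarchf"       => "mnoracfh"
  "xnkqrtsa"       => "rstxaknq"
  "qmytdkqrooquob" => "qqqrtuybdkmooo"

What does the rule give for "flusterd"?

In each case the input is transformed by: sort the characters into alphabetical order, then swap the front and back halves of the string.
Starting from "flusterd": after the first operation, "deflrstu"; after the second, "rstudefl".

rstudefl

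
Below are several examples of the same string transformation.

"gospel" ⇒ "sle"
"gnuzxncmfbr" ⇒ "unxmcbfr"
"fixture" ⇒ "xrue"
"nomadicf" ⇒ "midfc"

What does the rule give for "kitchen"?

tehn

Looking at the pairs, the operation is to swap each adjacent pair of characters (1↔2, 3↔4, ...), then delete the first 3 characters.
Working it through for "kitchen": intermediate "ikctehn", final "tehn".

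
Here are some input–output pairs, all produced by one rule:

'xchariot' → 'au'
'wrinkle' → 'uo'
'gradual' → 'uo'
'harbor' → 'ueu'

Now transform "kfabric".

ieu

Looking at the pairs, the operation is to shift every letter 3 places forward in the alphabet (wrapping around), then keep only the vowels.
Starting from "kfabric": after the first operation, "nideulf"; after the second, "ieu".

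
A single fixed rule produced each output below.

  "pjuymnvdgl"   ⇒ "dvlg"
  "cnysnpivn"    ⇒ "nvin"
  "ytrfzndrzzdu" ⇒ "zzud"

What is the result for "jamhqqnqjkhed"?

jehd

Each output is the input with this applied: swap each adjacent pair of characters (1↔2, 3↔4, ...), then keep only the last 4 characters.
Working it through for "jamhqqnqjkhed": intermediate "ajhmqqqnkjehd", final "jehd".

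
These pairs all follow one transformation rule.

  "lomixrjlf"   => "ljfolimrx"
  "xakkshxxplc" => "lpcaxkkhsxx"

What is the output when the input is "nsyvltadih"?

Looking at the pairs, the operation is to swap each adjacent pair of characters (1↔2, 3↔4, ...), then move the last 3 characters to the front (rotate right by 3).
Applying both steps to "nsyvltadih": "snvytldahi", then "ahisnvytld".

ahisnvytld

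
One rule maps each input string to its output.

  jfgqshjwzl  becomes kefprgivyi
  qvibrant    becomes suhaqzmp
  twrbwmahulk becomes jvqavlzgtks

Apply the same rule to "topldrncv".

The transformation: shift every letter 1 place backward in the alphabet (wrapping around), then swap the first and last characters.
Working it through for "topldrncv": intermediate "snokcqmbu", final "unokcqmbs".

unokcqmbs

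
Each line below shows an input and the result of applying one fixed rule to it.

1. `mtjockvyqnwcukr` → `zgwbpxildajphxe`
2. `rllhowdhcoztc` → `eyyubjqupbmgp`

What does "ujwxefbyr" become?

hwjkrsole

In each case the input is transformed by: shift every letter 13 places forward in the alphabet (wrapping around) — i.e. ROT13.
"ujwxefbyr" → "hwjkrsole".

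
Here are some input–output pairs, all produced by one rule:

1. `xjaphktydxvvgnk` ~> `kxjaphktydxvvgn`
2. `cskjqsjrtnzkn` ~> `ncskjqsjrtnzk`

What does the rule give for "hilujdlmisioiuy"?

The transformation: move the last character to the front.
Doing the same to "hilujdlmisioiuy": "yhilujdlmisioiu".

yhilujdlmisioiu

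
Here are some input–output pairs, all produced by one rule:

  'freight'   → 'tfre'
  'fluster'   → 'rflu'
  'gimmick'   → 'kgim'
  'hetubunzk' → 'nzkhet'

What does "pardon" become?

par

What's happening: move the first 3 characters to the end (rotate left by 3), then delete the first 3 characters.
"pardon" → "donpar" → "par".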